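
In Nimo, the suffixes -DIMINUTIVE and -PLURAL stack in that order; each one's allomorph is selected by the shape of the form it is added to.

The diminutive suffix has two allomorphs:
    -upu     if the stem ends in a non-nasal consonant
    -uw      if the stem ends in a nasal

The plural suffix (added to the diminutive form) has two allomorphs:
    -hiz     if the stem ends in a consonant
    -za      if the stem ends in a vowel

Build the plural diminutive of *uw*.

Since the final consonant of *uw* is /w/ (non-nasal), it takes -upu, giving *uwupu*.
The diminutive form *uwupu*: final sound = /u/, a vowel → -za → *uwupuza*.

uwupuza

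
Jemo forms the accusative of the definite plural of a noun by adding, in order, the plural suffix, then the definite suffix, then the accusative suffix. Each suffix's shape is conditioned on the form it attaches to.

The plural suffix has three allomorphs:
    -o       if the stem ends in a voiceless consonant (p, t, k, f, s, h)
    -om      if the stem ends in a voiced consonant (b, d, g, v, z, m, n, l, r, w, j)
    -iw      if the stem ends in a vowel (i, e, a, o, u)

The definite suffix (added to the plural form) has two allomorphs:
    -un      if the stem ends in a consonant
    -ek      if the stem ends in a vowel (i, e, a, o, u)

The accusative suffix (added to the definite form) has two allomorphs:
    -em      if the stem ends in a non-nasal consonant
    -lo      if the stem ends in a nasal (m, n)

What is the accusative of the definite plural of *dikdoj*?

The final sound of *dikdoj* is /j/, which is a voiced consonant, so the plural suffix is -om, giving *dikdojom*.
The plural form *dikdojom* — final sound /m/ (a consonant) → -un → *dikdojomun*.
The final consonant of the definite form *dikdojomun* is /n/, which is a nasal, so the accusative suffix is -lo, giving *dikdojomunlo*.

dikdojomunlo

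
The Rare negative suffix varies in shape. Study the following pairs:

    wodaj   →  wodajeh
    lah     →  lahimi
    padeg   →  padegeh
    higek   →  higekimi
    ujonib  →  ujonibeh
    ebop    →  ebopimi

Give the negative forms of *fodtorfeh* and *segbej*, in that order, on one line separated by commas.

The suffix is conditioned by the final consonant: -imi when the stem ends in a voiceless consonant (*lah*, *higek*, *ebop*); -eh when the stem ends in a voiced consonant (*wodaj*, *padeg*, *ujonib*).
*fodtorfeh* — final consonant /h/ (voiceless) → -imi → *fodtorfehimi*.
The final consonant of *segbej* is /j/, which is voiced, so the suffix is -eh, giving *segbejeh*.

fodtorfehimi, segbejeh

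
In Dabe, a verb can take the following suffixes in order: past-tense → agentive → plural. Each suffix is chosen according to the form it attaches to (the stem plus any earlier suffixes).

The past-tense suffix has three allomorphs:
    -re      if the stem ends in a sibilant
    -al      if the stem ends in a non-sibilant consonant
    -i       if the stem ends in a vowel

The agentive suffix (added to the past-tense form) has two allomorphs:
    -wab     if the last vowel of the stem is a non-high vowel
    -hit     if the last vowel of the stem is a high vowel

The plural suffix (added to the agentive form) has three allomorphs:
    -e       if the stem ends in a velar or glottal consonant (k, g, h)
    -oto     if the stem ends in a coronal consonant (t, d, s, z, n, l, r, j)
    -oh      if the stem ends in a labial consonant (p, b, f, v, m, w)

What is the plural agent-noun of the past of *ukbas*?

ukbasrewaboh

*ukbas*: final sound = /s/, a sibilant → -re → *ukbasre*.
The last vowel of the past-tense form *ukbasre* is /e/, which is a non-high vowel, so the agentive suffix is -wab, giving *ukbasrewab*.
Since the final consonant of the agentive form *ukbasrewab* is /b/ (labial), it takes -oh, giving *ukbasrewaboh*.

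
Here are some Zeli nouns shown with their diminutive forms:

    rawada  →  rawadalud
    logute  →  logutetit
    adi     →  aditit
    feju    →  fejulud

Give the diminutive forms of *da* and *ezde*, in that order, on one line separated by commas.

The suffix is conditioned by the last vowel: -tit when the last vowel of the stem is a front vowel (*logute*, *adi*); -lud when the last vowel of the stem is a back vowel (*rawada*, *feju*).
*da* — last vowel /a/ (a back vowel) → -lud → *dalud*.
The last vowel of *ezde* is /e/, which is a front vowel, so the suffix is -tit, giving *ezdetit*.

dalud, ezdetit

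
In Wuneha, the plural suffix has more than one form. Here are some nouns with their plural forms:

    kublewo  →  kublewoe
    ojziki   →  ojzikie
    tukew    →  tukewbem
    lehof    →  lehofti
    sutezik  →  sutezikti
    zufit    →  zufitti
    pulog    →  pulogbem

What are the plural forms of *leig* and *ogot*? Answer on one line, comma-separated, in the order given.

leigbem, ogotti

The pattern is voicing of the final sound: -ti when the stem ends in a voiceless consonant (*lehof*, *sutezik*, *zufit*); -bem when the stem ends in a voiced consonant (*tukew*, *pulog*); -e when the stem ends in a vowel (*kublewo*, *ojziki*).
*leig* — final sound /g/ (a voiced consonant) → -bem → *leigbem*.
*ogot* — final sound /t/ (a voiceless consonant) → -ti → *ogotti*.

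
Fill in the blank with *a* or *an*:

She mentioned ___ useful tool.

a

The indefinite article is chosen by the initial *sound* of the following word, not its spelling.
*useful* begins with the sound /juː/ (u pronounced /juː/) — a consonant sound.
So the article is *a*: She mentioned a useful tool.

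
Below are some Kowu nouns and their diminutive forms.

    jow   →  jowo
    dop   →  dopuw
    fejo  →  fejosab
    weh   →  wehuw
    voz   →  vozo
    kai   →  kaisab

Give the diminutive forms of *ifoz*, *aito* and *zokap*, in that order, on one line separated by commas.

Looking at the final sound of each stem: -uw when the stem ends in a voiceless consonant (*dop*, *weh*); -o when the stem ends in a voiced consonant (*jow*, *voz*); -sab when the stem ends in a vowel (*fejo*, *kai*).
*ifoz*: final sound = /z/, a voiced consonant → -o → *ifozo*.
*aito* — final sound /o/ (a vowel) → -sab → *aitosab*.
*zokap* — final sound /p/ (a voiceless consonant) → -uw → *zokapuw*.

ifozo, aitosab, zokapuw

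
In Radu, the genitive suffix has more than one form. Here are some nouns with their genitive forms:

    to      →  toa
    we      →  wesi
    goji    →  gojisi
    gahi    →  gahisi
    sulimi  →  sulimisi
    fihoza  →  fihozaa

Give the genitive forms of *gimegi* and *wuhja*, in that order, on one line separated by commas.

gimegisi, wuhjaa

The suffix is conditioned by the last vowel: -si when the last vowel of the stem is a front vowel (*we*, *goji*, *gahi*, *sulimi*); -a when the last vowel of the stem is a back vowel (*to*, *fihoza*).
Since the last vowel of *gimegi* is /i/ (a front vowel), it takes -si, giving *gimegisi*.
Since the last vowel of *wuhja* is /a/ (a back vowel), it takes -a, giving *wuhjaa*.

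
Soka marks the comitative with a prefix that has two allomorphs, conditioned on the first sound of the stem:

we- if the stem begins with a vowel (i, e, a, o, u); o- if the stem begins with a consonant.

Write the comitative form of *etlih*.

weetlih

The first sound of *etlih* is /e/, which is a vowel, so the prefix is we-, giving *weetlih*.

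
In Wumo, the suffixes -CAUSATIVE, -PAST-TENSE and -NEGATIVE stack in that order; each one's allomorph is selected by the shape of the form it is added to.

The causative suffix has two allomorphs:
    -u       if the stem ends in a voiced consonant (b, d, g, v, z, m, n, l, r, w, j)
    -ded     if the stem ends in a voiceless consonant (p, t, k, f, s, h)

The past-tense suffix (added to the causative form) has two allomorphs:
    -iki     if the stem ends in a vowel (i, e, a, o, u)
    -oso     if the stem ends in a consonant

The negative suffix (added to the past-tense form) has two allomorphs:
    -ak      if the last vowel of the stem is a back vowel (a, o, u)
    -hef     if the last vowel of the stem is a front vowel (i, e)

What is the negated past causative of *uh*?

uhdedosoak

The final consonant of *uh* is /h/, which is voiceless, so the causative suffix is -ded, giving *uhded*.
The causative form *uhded*: final sound = /d/, a consonant → -oso → *uhdedoso*.
Since the last vowel of the past-tense form *uhdedoso* is /o/ (a back vowel), it takes -ak, giving *uhdedosoak*.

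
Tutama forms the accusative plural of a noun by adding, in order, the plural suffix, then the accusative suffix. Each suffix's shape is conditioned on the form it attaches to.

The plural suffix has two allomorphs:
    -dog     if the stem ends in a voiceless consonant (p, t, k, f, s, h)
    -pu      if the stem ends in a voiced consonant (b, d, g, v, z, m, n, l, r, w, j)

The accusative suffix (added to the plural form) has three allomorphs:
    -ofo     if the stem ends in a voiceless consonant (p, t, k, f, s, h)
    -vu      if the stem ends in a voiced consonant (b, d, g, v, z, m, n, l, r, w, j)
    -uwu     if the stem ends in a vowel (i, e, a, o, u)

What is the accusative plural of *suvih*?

*suvih* — final consonant /h/ (voiceless) → -dog → *suvihdog*.
The plural form *suvihdog*: final sound = /g/, a voiced consonant → -vu → *suvihdogvu*.

suvihdogvu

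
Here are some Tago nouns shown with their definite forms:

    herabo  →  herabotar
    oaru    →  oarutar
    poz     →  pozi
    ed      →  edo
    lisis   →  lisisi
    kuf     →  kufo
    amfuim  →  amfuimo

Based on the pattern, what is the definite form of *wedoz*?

wedozi

Looking at the final sound of each stem: -i when the stem ends in a sibilant (*poz*, *lisis*); -o when the stem ends in a non-sibilant consonant (*ed*, *kuf*, *amfuim*); -tar when the stem ends in a vowel (*herabo*, *oaru*).
*wedoz*: final sound = /z/, a sibilant → -i → *wedozi*.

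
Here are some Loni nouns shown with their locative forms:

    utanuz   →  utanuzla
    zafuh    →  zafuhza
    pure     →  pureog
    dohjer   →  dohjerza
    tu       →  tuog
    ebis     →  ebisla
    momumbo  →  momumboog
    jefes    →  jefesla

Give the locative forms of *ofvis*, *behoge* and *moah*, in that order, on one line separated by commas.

The alternation tracks the final sound of the stem — -la when the stem ends in a sibilant (*utanuz*, *ebis*, *jefes*); -za when the stem ends in a non-sibilant consonant (*zafuh*, *dohjer*); -og when the stem ends in a vowel (*pure*, *tu*, *momumbo*).
*ofvis* — final sound /s/ (a sibilant) → -la → *ofvisla*.
The final sound of *behoge* is /e/, which is a vowel, so the suffix is -og, giving *behogeog*.
*moah* — final sound /h/ (a non-sibilant consonant) → -za → *moahza*.

ofvisla, behogeog, moahza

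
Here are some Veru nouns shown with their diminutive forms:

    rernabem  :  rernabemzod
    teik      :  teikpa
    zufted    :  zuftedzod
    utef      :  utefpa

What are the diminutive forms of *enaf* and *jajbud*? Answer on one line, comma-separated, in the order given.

Looking at the final consonant of each stem: -pa when the stem ends in a voiceless consonant (*teik*, *utef*); -zod when the stem ends in a voiced consonant (*rernabem*, *zufted*).
Since the final consonant of *enaf* is /f/ (voiceless), it takes -pa, giving *enafpa*.
Since the final consonant of *jajbud* is /d/ (voiced), it takes -zod, giving *jajbudzod*.

enafpa, jajbudzod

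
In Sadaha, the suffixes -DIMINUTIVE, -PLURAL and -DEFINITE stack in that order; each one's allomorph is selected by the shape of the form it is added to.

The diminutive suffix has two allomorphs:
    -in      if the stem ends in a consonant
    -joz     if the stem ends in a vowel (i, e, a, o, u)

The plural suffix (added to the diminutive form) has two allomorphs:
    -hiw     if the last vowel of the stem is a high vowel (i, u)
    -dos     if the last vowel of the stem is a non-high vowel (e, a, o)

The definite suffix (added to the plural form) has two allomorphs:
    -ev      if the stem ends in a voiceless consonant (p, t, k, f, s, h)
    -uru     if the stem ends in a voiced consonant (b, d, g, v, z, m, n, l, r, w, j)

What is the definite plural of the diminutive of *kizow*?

The final sound of *kizow* is /w/, which is a consonant, so the diminutive suffix is -in, giving *kizowin*.
The last vowel of the diminutive form *kizowin* is /i/, which is a high vowel, so the plural suffix is -hiw, giving *kizowinhiw*.
The final consonant of the plural form *kizowinhiw* is /w/, which is voiced, so the definite suffix is -uru, giving *kizowinhiwuru*.

kizowinhiwuru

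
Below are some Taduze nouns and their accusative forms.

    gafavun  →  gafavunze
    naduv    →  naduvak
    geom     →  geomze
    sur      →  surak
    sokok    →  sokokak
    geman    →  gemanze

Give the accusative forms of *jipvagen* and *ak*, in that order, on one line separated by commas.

The suffix is conditioned by the final consonant: -ze when the stem ends in a nasal (*gafavun*, *geom*, *geman*); -ak when the stem ends in a non-nasal consonant (*naduv*, *sur*, *sokok*).
Since the final consonant of *jipvagen* is /n/ (a nasal), it takes -ze, giving *jipvagenze*.
*ak*: final consonant = /k/, non-nasal → -ak → *akak*.

jipvagenze, akak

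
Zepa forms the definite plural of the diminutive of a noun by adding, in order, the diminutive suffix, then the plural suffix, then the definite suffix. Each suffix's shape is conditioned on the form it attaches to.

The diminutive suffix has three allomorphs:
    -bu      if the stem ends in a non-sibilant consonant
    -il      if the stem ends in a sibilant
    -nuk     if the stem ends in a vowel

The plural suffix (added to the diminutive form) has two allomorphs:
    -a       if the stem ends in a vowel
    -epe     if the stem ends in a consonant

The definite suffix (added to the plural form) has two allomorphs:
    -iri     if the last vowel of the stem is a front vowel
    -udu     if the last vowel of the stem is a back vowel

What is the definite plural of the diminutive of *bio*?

bionukepeiri

The final sound of *bio* is /o/, which is a vowel, so the diminutive suffix is -nuk, giving *bionuk*.
The diminutive form *bionuk*: final sound = /k/, a consonant → -epe → *bionukepe*.
The plural form *bionukepe*: last vowel = /e/, a front vowel → -iri → *bionukepeiri*.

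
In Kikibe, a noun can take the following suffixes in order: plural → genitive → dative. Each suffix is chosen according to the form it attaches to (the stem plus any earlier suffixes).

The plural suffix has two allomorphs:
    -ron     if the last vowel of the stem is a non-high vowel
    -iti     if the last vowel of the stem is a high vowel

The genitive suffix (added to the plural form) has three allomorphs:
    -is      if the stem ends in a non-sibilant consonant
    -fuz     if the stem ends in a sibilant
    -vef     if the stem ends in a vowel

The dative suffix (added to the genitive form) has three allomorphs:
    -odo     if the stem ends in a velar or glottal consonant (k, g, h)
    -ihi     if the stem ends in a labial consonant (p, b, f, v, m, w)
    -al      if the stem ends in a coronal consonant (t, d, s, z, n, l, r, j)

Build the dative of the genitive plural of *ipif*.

ipifitivefihi

The last vowel of *ipif* is /i/, which is a high vowel, so the plural suffix is -iti, giving *ipifiti*.
The plural form *ipifiti* — final sound /i/ (a vowel) → -vef → *ipifitivef*.
Since the final consonant of the genitive form *ipifitivef* is /f/ (labial), it takes -ihi, giving *ipifitivefihi*.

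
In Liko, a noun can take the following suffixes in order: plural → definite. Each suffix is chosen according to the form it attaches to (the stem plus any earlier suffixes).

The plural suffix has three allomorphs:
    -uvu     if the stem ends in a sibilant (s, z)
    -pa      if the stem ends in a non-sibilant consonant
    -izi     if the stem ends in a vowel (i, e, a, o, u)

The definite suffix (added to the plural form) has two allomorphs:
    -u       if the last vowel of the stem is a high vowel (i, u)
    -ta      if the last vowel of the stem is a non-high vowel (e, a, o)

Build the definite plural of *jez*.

The final sound of *jez* is /z/, which is a sibilant, so the plural suffix is -uvu, giving *jezuvu*.
The plural form *jezuvu* — last vowel /u/ (a high vowel) → -u → *jezuvuu*.

jezuvuu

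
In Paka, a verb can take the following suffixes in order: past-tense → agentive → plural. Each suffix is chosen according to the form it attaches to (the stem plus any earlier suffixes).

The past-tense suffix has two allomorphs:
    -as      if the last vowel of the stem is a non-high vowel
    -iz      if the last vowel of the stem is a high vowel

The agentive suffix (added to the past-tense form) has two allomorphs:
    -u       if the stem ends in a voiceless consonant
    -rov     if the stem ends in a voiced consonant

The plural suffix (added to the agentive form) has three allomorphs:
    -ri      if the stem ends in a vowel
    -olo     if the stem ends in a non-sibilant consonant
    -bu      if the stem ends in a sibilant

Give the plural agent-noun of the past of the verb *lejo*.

The last vowel of *lejo* is /o/, which is a non-high vowel, so the past-tense suffix is -as, giving *lejoas*.
Since the final consonant of the past-tense form *lejoas* is /s/ (voiceless), it takes -u, giving *lejoasu*.
The final sound of the agentive form *lejoasu* is /u/, which is a vowel, so the plural suffix is -ri, giving *lejoasuri*.

lejoasuri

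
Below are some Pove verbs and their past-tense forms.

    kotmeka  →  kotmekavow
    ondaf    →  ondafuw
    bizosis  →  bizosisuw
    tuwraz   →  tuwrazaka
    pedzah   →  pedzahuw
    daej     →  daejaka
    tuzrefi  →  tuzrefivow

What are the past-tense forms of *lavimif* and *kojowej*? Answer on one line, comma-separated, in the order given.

lavimifuw, kojowejaka

Looking at the final sound of each stem: -uw when the stem ends in a voiceless consonant (*ondaf*, *bizosis*, *pedzah*); -aka when the stem ends in a voiced consonant (*tuwraz*, *daej*); -vow when the stem ends in a vowel (*kotmeka*, *tuzrefi*).
*lavimif* — final sound /f/ (a voiceless consonant) → -uw → *lavimifuw*.
*kojowej* — final sound /j/ (a voiced consonant) → -aka → *kojowejaka*.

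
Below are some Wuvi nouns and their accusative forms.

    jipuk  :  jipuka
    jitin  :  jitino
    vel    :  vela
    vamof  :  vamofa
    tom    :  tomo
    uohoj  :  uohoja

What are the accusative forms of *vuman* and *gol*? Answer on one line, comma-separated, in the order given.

vumano, gola

The suffix is conditioned by the final consonant: -o when the stem ends in a nasal (*jitin*, *tom*); -a when the stem ends in a non-nasal consonant (*jipuk*, *vel*, *vamof*, *uohoj*).
*vuman* — final consonant /n/ (a nasal) → -o → *vumano*.
The final consonant of *gol* is /l/, which is non-nasal, so the suffix is -a, giving *gola*.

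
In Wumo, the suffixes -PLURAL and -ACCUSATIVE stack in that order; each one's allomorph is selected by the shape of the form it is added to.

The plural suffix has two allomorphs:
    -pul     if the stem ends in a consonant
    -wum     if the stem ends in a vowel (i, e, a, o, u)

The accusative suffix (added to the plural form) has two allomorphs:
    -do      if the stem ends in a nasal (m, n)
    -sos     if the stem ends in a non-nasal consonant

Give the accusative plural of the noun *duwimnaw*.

duwimnawpulsos

*duwimnaw*: final sound = /w/, a consonant → -pul → *duwimnawpul*.
The final consonant of the plural form *duwimnawpul* is /l/, which is non-nasal, so the accusative suffix is -sos, giving *duwimnawpulsos*.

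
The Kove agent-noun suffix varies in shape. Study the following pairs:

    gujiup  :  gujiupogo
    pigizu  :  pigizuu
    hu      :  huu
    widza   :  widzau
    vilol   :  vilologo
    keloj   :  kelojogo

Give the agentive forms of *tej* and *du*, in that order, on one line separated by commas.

tejogo, duu

Looking at the final sound of each stem: -ogo when the stem ends in a consonant (*gujiup*, *vilol*, *keloj*); -u when the stem ends in a vowel (*pigizu*, *hu*, *widza*).
Since the final sound of *tej* is /j/ (a consonant), it takes -ogo, giving *tejogo*.
Since the final sound of *du* is /u/ (a vowel), it takes -u, giving *duu*.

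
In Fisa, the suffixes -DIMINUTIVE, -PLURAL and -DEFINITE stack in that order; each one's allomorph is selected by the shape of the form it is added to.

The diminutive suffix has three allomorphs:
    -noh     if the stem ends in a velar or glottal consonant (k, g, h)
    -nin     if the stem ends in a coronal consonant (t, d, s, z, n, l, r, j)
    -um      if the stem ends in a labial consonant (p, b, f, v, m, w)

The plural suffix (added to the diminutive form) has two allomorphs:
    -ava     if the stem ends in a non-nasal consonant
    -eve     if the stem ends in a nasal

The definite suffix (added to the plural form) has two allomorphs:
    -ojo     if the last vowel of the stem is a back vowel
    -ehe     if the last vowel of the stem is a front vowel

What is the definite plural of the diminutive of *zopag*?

zopagnohavaojo

*zopag* — final consonant /g/ (velar/glottal) → -noh → *zopagnoh*.
Since the final consonant of the diminutive form *zopagnoh* is /h/ (non-nasal), it takes -ava, giving *zopagnohava*.
Since the last vowel of the plural form *zopagnohava* is /a/ (a back vowel), it takes -ojo, giving *zopagnohavaojo*.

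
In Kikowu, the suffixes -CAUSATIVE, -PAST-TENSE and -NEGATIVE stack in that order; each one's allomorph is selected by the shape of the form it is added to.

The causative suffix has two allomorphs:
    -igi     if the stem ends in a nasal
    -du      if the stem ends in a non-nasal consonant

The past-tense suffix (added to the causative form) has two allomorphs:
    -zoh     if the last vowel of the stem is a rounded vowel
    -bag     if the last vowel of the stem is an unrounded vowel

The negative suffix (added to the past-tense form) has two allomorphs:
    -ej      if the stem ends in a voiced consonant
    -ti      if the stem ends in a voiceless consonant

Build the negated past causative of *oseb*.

osebduzohti

*oseb* — final consonant /b/ (non-nasal) → -du → *osebdu*.
The causative form *osebdu* — last vowel /u/ (a rounded vowel) → -zoh → *osebduzoh*.
Since the final consonant of the past-tense form *osebduzoh* is /h/ (voiceless), it takes -ti, giving *osebduzohti*.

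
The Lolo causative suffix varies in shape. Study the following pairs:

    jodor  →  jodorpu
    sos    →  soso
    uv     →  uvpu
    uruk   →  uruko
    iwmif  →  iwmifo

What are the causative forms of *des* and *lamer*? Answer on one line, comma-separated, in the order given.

deso, lamerpu

The alternation tracks the final consonant of the stem — -o when the stem ends in a voiceless consonant (*sos*, *uruk*, *iwmif*); -pu when the stem ends in a voiced consonant (*jodor*, *uv*).
*des*: final consonant = /s/, voiceless → -o → *deso*.
The final consonant of *lamer* is /r/, which is voiced, so the suffix is -pu, giving *lamerpu*.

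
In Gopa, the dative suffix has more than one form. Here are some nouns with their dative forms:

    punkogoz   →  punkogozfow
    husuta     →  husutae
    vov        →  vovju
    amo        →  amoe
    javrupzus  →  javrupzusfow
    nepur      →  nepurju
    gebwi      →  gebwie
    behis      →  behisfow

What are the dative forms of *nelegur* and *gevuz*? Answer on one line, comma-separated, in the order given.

The alternation tracks the final sound of the stem — -fow when the stem ends in a sibilant (*punkogoz*, *javrupzus*, *behis*); -ju when the stem ends in a non-sibilant consonant (*vov*, *nepur*); -e when the stem ends in a vowel (*husuta*, *amo*, *gebwi*).
*nelegur* — final sound /r/ (a non-sibilant consonant) → -ju → *nelegurju*.
*gevuz* — final sound /z/ (a sibilant) → -fow → *gevuzfow*.

nelegurju, gevuzfow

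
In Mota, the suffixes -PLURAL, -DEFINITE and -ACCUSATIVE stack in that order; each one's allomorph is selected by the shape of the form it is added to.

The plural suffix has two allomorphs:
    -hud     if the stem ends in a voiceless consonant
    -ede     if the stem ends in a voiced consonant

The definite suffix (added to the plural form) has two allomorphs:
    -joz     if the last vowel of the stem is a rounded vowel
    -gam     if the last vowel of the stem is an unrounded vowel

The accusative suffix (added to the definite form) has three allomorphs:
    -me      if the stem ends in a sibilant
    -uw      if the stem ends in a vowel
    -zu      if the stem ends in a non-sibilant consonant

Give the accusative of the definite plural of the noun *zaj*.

zajedegamzu

Since the final consonant of *zaj* is /j/ (voiced), it takes -ede, giving *zajede*.
The plural form *zajede*: last vowel = /e/, an unrounded vowel → -gam → *zajedegam*.
The final sound of the definite form *zajedegam* is /m/, which is a non-sibilant consonant, so the accusative suffix is -zu, giving *zajedegamzu*.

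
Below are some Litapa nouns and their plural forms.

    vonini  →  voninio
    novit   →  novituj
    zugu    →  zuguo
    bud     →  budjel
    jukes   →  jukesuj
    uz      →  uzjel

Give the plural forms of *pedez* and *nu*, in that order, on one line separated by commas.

pedezjel, nuo

The alternation tracks the final sound of the stem — -uj when the stem ends in a voiceless consonant (*novit*, *jukes*); -jel when the stem ends in a voiced consonant (*bud*, *uz*); -o when the stem ends in a vowel (*vonini*, *zugu*).
The final sound of *pedez* is /z/, which is a voiced consonant, so the suffix is -jel, giving *pedezjel*.
*nu* — final sound /u/ (a vowel) → -o → *nuo*.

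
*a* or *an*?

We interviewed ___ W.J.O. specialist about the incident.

a

The indefinite article is chosen by the initial *sound* of the following word, not its spelling.
The initialism *W.J.O.* is read letter by letter; the first letter, W, is pronounced /ˈdʌbəl.juː/, which begins with a consonant sound.
So the article is *a*: We interviewed a W.J.O. specialist about the incident.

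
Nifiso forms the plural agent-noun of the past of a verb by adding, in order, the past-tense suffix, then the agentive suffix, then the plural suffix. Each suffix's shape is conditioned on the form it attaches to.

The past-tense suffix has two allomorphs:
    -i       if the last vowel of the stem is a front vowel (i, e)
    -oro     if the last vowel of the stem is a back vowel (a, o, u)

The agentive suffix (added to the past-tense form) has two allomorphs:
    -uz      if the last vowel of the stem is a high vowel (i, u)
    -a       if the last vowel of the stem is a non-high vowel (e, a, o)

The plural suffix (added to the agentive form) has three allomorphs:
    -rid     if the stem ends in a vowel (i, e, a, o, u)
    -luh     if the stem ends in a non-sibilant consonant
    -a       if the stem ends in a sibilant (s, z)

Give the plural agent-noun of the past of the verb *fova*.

fovaoroarid

Since the last vowel of *fova* is /a/ (a back vowel), it takes -oro, giving *fovaoro*.
The last vowel of the past-tense form *fovaoro* is /o/, which is a non-high vowel, so the agentive suffix is -a, giving *fovaoroa*.
The agentive form *fovaoroa*: final sound = /a/, a vowel → -rid → *fovaoroarid*.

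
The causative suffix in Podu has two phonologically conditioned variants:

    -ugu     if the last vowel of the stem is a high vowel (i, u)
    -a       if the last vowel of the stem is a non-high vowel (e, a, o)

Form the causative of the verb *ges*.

The last vowel of *ges* is /e/, which is a non-high vowel, so the suffix is -a, giving *gesa*.

gesa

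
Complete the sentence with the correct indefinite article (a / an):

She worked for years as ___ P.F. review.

a

The indefinite article is chosen by the initial *sound* of the following word, not its spelling.
The initialism *P.F.* is read letter by letter; the first letter, P, is pronounced /piː/, which begins with a consonant sound.
So the article is *a*: She worked for years as a P.F. review.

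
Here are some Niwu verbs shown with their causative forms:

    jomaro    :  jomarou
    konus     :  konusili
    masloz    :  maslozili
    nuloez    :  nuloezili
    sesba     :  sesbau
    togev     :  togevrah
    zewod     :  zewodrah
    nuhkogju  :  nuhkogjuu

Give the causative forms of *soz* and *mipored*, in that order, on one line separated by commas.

sozili, miporedrah

The pattern is sibilance of the final sound: -ili when the stem ends in a sibilant (*konus*, *masloz*, *nuloez*); -rah when the stem ends in a non-sibilant consonant (*togev*, *zewod*); -u when the stem ends in a vowel (*jomaro*, *sesba*, *nuhkogju*).
Since the final sound of *soz* is /z/ (a sibilant), it takes -ili, giving *sozili*.
The final sound of *mipored* is /d/, which is a non-sibilant consonant, so the suffix is -rah, giving *miporedrah*.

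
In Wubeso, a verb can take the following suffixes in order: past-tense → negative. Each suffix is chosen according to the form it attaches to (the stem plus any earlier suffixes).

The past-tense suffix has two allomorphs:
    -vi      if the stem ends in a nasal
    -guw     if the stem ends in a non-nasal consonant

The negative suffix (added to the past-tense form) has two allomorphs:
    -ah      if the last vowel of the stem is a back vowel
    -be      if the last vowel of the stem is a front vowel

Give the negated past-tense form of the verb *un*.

*un* — final consonant /n/ (a nasal) → -vi → *unvi*.
The past-tense form *unvi*: last vowel = /i/, a front vowel → -be → *unvibe*.

unvibe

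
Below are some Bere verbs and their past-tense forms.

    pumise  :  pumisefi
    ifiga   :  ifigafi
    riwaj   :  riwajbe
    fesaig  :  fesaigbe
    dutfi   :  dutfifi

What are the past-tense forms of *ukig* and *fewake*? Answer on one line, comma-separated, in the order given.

The pattern is consonant vs. vowel: -be when the stem ends in a consonant (*riwaj*, *fesaig*); -fi when the stem ends in a vowel (*pumise*, *ifiga*, *dutfi*).
Since the final sound of *ukig* is /g/ (a consonant), it takes -be, giving *ukigbe*.
Since the final sound of *fewake* is /e/ (a vowel), it takes -fi, giving *fewakefi*.

ukigbe, fewakefi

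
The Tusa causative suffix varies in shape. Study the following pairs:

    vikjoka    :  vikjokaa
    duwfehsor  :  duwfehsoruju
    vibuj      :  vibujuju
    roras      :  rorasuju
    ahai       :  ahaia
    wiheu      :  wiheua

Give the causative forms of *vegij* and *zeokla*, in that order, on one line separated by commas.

vegijuju, zeoklaa

Looking at the final sound of each stem: -uju when the stem ends in a consonant (*duwfehsor*, *vibuj*, *roras*); -a when the stem ends in a vowel (*vikjoka*, *ahai*, *wiheu*).
*vegij* — final sound /j/ (a consonant) → -uju → *vegijuju*.
*zeokla*: final sound = /a/, a vowel → -a → *zeoklaa*.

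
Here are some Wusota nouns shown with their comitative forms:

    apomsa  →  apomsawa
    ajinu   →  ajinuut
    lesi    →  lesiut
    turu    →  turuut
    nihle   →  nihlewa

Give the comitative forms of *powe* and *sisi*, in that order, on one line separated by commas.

The alternation tracks the last vowel of the stem — -ut when the last vowel of the stem is a high vowel (*ajinu*, *lesi*, *turu*); -wa when the last vowel of the stem is a non-high vowel (*apomsa*, *nihle*).
*powe*: last vowel = /e/, a non-high vowel → -wa → *powewa*.
*sisi* — last vowel /i/ (a high vowel) → -ut → *sisiut*.

powewa, sisiut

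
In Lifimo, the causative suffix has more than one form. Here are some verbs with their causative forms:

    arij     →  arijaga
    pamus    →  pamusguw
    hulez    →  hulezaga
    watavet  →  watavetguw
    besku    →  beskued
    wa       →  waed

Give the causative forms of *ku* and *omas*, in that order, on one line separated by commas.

The alternation tracks the final sound of the stem — -guw when the stem ends in a voiceless consonant (*pamus*, *watavet*); -aga when the stem ends in a voiced consonant (*arij*, *hulez*); -ed when the stem ends in a vowel (*besku*, *wa*).
*ku*: final sound = /u/, a vowel → -ed → *kued*.
The final sound of *omas* is /s/, which is a voiceless consonant, so the suffix is -guw, giving *omasguw*.

kued, omasguw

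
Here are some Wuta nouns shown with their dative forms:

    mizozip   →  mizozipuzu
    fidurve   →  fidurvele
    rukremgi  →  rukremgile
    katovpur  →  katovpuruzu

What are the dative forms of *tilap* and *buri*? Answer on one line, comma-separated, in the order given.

tilapuzu, burile

The suffix is conditioned by the final sound: -uzu when the stem ends in a consonant (*mizozip*, *katovpur*); -le when the stem ends in a vowel (*fidurve*, *rukremgi*).
*tilap*: final sound = /p/, a consonant → -uzu → *tilapuzu*.
Since the final sound of *buri* is /i/ (a vowel), it takes -le, giving *burile*.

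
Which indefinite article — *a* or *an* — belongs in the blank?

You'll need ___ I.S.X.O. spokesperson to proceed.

an

The indefinite article is chosen by the initial *sound* of the following word, not its spelling.
The initialism *I.S.X.O.* is read letter by letter; the first letter, I, is pronounced /aɪ/, which begins with a vowel sound.
So the article is *an*: You'll need an I.S.X.O. spokesperson to proceed.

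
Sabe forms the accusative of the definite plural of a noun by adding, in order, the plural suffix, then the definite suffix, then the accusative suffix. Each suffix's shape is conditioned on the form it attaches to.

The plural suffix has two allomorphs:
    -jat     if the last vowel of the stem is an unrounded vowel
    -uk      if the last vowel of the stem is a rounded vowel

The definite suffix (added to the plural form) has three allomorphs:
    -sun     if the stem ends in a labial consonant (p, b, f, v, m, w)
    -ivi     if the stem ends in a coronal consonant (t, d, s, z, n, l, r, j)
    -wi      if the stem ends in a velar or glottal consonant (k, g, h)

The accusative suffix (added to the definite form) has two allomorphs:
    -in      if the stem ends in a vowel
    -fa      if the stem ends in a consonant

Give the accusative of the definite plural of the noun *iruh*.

iruhukwiin

*iruh* — last vowel /u/ (a rounded vowel) → -uk → *iruhuk*.
The final consonant of the plural form *iruhuk* is /k/, which is velar/glottal, so the definite suffix is -wi, giving *iruhukwi*.
The definite form *iruhukwi*: final sound = /i/, a vowel → -in → *iruhukwiin*.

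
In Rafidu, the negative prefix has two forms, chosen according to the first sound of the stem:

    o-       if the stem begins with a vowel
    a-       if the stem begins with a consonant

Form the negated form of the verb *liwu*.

Since the first sound of *liwu* is /l/ (a consonant), it takes a-, giving *aliwu*.

aliwu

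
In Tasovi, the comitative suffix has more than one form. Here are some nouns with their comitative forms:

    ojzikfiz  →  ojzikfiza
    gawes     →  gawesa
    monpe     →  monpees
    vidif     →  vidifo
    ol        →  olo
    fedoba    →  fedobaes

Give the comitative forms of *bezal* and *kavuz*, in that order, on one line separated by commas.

bezalo, kavuza

The pattern is sibilance of the final sound: -a when the stem ends in a sibilant (*ojzikfiz*, *gawes*); -o when the stem ends in a non-sibilant consonant (*vidif*, *ol*); -es when the stem ends in a vowel (*monpe*, *fedoba*).
*bezal* — final sound /l/ (a non-sibilant consonant) → -o → *bezalo*.
Since the final sound of *kavuz* is /z/ (a sibilant), it takes -a, giving *kavuza*.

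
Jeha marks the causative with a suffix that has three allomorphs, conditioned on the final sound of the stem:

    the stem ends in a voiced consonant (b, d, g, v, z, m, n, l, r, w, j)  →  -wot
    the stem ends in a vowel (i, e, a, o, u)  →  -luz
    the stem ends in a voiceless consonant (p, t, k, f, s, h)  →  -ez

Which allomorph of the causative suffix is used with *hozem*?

*hozem* — final sound /m/ (a voiced consonant) → -wot.

-wot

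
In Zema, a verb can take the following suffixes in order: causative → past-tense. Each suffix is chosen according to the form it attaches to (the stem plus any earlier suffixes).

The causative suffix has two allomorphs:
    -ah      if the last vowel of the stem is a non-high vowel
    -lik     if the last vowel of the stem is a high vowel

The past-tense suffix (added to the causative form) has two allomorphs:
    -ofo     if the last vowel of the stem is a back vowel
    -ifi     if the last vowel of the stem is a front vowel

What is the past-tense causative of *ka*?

Since the last vowel of *ka* is /a/ (a non-high vowel), it takes -ah, giving *kaah*.
Since the last vowel of the causative form *kaah* is /a/ (a back vowel), it takes -ofo, giving *kaahofo*.

kaahofo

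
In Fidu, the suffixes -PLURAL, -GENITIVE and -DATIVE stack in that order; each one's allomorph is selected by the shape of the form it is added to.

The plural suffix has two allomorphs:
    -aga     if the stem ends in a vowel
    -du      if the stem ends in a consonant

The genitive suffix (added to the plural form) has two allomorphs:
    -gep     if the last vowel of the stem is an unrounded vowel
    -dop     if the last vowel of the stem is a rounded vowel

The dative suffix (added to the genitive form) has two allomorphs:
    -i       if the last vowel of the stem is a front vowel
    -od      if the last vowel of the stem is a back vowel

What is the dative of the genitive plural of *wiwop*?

wiwopdudopod

The final sound of *wiwop* is /p/, which is a consonant, so the plural suffix is -du, giving *wiwopdu*.
The last vowel of the plural form *wiwopdu* is /u/, which is a rounded vowel, so the genitive suffix is -dop, giving *wiwopdudop*.
The genitive form *wiwopdudop*: last vowel = /o/, a back vowel → -od → *wiwopdudopod*.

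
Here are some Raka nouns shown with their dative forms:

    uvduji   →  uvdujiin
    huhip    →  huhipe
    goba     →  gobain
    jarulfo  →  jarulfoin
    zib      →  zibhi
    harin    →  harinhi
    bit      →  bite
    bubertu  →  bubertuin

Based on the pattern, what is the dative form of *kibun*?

The suffix is conditioned by the final sound: -e when the stem ends in a voiceless consonant (*huhip*, *bit*); -hi when the stem ends in a voiced consonant (*zib*, *harin*); -in when the stem ends in a vowel (*uvduji*, *goba*, *jarulfo*, *bubertu*).
Since the final sound of *kibun* is /n/ (a voiced consonant), it takes -hi, giving *kibunhi*.

kibunhi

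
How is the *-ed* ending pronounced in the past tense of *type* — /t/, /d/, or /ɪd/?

/t/

The stem *type* ends in a voiceless consonant other than /t/.
The -ed suffix is realized as /ɪd/ after /t, d/; as /t/ after other voiceless consonants; and as /d/ after other voiced sounds.
So -ed on *type* is pronounced /t/.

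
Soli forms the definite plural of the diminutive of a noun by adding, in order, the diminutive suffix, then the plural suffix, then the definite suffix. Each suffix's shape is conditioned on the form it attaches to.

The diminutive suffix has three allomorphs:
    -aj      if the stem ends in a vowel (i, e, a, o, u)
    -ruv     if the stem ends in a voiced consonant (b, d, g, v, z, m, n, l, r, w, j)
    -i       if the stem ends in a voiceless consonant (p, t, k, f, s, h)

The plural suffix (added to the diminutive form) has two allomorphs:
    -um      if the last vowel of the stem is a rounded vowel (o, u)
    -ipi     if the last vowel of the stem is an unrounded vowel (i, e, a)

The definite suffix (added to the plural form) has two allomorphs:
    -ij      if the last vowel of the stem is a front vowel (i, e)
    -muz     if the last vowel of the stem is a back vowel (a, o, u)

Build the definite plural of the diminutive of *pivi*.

Since the final sound of *pivi* is /i/ (a vowel), it takes -aj, giving *piviaj*.
The diminutive form *piviaj*: last vowel = /a/, an unrounded vowel → -ipi → *piviajipi*.
The last vowel of the plural form *piviajipi* is /i/, which is a front vowel, so the definite suffix is -ij, giving *piviajipiij*.

piviajipiij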